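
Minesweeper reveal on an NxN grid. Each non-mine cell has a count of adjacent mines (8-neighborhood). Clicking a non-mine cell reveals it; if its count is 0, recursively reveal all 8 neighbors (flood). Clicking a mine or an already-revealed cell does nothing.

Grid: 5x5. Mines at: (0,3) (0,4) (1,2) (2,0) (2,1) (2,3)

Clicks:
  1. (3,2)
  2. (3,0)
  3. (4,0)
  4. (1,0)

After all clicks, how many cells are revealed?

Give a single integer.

Click 1 (3,2) count=2: revealed 1 new [(3,2)] -> total=1
Click 2 (3,0) count=2: revealed 1 new [(3,0)] -> total=2
Click 3 (4,0) count=0: revealed 8 new [(3,1) (3,3) (3,4) (4,0) (4,1) (4,2) (4,3) (4,4)] -> total=10
Click 4 (1,0) count=2: revealed 1 new [(1,0)] -> total=11

Answer: 11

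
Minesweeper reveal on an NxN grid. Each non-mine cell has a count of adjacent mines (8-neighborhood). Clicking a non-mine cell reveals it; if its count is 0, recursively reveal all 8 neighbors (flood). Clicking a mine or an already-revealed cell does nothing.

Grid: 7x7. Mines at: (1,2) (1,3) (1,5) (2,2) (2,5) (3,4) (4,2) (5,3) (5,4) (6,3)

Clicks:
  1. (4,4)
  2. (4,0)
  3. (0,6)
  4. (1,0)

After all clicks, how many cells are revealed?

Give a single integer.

Answer: 18

Derivation:
Click 1 (4,4) count=3: revealed 1 new [(4,4)] -> total=1
Click 2 (4,0) count=0: revealed 16 new [(0,0) (0,1) (1,0) (1,1) (2,0) (2,1) (3,0) (3,1) (4,0) (4,1) (5,0) (5,1) (5,2) (6,0) (6,1) (6,2)] -> total=17
Click 3 (0,6) count=1: revealed 1 new [(0,6)] -> total=18
Click 4 (1,0) count=0: revealed 0 new [(none)] -> total=18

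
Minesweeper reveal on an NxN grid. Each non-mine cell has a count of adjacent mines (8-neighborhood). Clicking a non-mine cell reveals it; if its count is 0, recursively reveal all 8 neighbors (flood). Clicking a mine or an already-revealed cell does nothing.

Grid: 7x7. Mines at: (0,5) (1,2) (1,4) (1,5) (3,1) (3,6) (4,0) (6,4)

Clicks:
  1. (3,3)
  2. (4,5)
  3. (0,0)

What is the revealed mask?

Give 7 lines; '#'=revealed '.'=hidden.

Click 1 (3,3) count=0: revealed 23 new [(2,2) (2,3) (2,4) (2,5) (3,2) (3,3) (3,4) (3,5) (4,1) (4,2) (4,3) (4,4) (4,5) (5,0) (5,1) (5,2) (5,3) (5,4) (5,5) (6,0) (6,1) (6,2) (6,3)] -> total=23
Click 2 (4,5) count=1: revealed 0 new [(none)] -> total=23
Click 3 (0,0) count=0: revealed 6 new [(0,0) (0,1) (1,0) (1,1) (2,0) (2,1)] -> total=29

Answer: ##.....
##.....
######.
..####.
.#####.
######.
####...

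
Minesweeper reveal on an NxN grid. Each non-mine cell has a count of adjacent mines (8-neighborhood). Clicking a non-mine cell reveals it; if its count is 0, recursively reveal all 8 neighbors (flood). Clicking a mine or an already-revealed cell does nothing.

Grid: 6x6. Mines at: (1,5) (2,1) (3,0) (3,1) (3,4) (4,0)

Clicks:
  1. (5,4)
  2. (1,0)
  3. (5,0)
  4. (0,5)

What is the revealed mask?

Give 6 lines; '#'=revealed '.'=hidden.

Click 1 (5,4) count=0: revealed 10 new [(4,1) (4,2) (4,3) (4,4) (4,5) (5,1) (5,2) (5,3) (5,4) (5,5)] -> total=10
Click 2 (1,0) count=1: revealed 1 new [(1,0)] -> total=11
Click 3 (5,0) count=1: revealed 1 new [(5,0)] -> total=12
Click 4 (0,5) count=1: revealed 1 new [(0,5)] -> total=13

Answer: .....#
#.....
......
......
.#####
######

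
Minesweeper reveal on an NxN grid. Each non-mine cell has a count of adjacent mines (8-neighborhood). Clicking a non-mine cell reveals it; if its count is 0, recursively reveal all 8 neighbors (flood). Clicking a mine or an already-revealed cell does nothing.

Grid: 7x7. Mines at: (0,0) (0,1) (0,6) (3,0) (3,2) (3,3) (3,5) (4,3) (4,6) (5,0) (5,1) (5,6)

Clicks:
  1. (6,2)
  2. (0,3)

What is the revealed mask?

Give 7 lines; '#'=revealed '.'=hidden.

Answer: ..####.
..####.
..####.
.......
.......
.......
..#....

Derivation:
Click 1 (6,2) count=1: revealed 1 new [(6,2)] -> total=1
Click 2 (0,3) count=0: revealed 12 new [(0,2) (0,3) (0,4) (0,5) (1,2) (1,3) (1,4) (1,5) (2,2) (2,3) (2,4) (2,5)] -> total=13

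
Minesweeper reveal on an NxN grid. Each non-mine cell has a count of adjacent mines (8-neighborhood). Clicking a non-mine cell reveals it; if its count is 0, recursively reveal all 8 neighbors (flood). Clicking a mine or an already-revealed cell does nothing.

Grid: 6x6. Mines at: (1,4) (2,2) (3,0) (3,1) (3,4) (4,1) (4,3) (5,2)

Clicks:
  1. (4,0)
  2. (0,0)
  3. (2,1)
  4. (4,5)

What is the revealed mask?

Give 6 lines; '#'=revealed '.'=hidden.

Answer: ####..
####..
##....
......
#....#
......

Derivation:
Click 1 (4,0) count=3: revealed 1 new [(4,0)] -> total=1
Click 2 (0,0) count=0: revealed 10 new [(0,0) (0,1) (0,2) (0,3) (1,0) (1,1) (1,2) (1,3) (2,0) (2,1)] -> total=11
Click 3 (2,1) count=3: revealed 0 new [(none)] -> total=11
Click 4 (4,5) count=1: revealed 1 new [(4,5)] -> total=12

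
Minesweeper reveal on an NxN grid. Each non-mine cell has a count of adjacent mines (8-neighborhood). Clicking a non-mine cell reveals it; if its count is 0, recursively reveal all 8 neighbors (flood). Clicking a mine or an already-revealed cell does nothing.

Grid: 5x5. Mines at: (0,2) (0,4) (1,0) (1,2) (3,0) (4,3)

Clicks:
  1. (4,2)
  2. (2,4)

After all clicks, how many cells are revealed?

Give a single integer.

Answer: 7

Derivation:
Click 1 (4,2) count=1: revealed 1 new [(4,2)] -> total=1
Click 2 (2,4) count=0: revealed 6 new [(1,3) (1,4) (2,3) (2,4) (3,3) (3,4)] -> total=7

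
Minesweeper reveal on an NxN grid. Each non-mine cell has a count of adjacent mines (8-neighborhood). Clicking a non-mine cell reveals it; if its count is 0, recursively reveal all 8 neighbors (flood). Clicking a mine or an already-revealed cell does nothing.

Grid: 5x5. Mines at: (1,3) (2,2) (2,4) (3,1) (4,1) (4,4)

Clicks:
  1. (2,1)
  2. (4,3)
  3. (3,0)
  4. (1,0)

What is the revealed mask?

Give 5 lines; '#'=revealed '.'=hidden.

Answer: ###..
###..
##...
#....
...#.

Derivation:
Click 1 (2,1) count=2: revealed 1 new [(2,1)] -> total=1
Click 2 (4,3) count=1: revealed 1 new [(4,3)] -> total=2
Click 3 (3,0) count=2: revealed 1 new [(3,0)] -> total=3
Click 4 (1,0) count=0: revealed 7 new [(0,0) (0,1) (0,2) (1,0) (1,1) (1,2) (2,0)] -> total=10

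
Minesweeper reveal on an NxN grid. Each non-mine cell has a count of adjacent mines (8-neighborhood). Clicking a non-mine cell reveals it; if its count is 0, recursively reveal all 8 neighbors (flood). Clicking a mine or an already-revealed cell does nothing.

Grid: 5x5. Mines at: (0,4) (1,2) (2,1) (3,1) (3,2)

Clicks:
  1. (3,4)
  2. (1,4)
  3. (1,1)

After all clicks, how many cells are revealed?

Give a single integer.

Click 1 (3,4) count=0: revealed 8 new [(1,3) (1,4) (2,3) (2,4) (3,3) (3,4) (4,3) (4,4)] -> total=8
Click 2 (1,4) count=1: revealed 0 new [(none)] -> total=8
Click 3 (1,1) count=2: revealed 1 new [(1,1)] -> total=9

Answer: 9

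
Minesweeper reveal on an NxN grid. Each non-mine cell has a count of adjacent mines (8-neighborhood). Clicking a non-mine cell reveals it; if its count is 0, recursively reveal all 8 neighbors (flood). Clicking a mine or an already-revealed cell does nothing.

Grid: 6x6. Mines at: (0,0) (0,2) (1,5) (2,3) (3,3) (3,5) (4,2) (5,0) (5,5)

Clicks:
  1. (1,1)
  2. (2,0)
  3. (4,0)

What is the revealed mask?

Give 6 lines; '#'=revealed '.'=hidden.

Click 1 (1,1) count=2: revealed 1 new [(1,1)] -> total=1
Click 2 (2,0) count=0: revealed 10 new [(1,0) (1,2) (2,0) (2,1) (2,2) (3,0) (3,1) (3,2) (4,0) (4,1)] -> total=11
Click 3 (4,0) count=1: revealed 0 new [(none)] -> total=11

Answer: ......
###...
###...
###...
##....
......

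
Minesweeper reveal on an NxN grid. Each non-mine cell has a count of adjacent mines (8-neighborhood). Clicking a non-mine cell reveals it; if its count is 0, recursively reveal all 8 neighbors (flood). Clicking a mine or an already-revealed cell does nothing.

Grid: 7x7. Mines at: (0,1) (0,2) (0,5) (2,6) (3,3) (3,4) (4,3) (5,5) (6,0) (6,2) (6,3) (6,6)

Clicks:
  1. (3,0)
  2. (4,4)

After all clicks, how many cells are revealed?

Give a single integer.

Answer: 16

Derivation:
Click 1 (3,0) count=0: revealed 15 new [(1,0) (1,1) (1,2) (2,0) (2,1) (2,2) (3,0) (3,1) (3,2) (4,0) (4,1) (4,2) (5,0) (5,1) (5,2)] -> total=15
Click 2 (4,4) count=4: revealed 1 new [(4,4)] -> total=16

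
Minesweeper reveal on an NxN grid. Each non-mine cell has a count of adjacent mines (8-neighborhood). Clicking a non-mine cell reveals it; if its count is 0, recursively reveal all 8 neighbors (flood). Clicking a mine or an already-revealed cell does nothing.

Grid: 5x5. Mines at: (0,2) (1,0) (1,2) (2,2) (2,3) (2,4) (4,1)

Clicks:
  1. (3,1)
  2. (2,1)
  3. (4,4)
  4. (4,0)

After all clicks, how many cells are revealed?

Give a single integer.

Click 1 (3,1) count=2: revealed 1 new [(3,1)] -> total=1
Click 2 (2,1) count=3: revealed 1 new [(2,1)] -> total=2
Click 3 (4,4) count=0: revealed 6 new [(3,2) (3,3) (3,4) (4,2) (4,3) (4,4)] -> total=8
Click 4 (4,0) count=1: revealed 1 new [(4,0)] -> total=9

Answer: 9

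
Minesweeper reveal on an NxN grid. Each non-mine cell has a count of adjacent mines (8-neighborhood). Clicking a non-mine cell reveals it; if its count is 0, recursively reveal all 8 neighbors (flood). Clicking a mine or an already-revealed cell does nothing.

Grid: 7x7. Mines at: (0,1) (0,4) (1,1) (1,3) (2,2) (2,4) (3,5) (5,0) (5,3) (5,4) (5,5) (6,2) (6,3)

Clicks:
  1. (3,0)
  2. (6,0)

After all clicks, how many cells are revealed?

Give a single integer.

Answer: 7

Derivation:
Click 1 (3,0) count=0: revealed 6 new [(2,0) (2,1) (3,0) (3,1) (4,0) (4,1)] -> total=6
Click 2 (6,0) count=1: revealed 1 new [(6,0)] -> total=7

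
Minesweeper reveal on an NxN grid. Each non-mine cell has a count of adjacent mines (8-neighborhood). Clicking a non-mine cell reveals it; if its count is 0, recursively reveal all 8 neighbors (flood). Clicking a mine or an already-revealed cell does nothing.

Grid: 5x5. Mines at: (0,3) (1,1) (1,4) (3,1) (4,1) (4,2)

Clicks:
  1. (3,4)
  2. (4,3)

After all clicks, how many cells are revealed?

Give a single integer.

Answer: 6

Derivation:
Click 1 (3,4) count=0: revealed 6 new [(2,3) (2,4) (3,3) (3,4) (4,3) (4,4)] -> total=6
Click 2 (4,3) count=1: revealed 0 new [(none)] -> total=6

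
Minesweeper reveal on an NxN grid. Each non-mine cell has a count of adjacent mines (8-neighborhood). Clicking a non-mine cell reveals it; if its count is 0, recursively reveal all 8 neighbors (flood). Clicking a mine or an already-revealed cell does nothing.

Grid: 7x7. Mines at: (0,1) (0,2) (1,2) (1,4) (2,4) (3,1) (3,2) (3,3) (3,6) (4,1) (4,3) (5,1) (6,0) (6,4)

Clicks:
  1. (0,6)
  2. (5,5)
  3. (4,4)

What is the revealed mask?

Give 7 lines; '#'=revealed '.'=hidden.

Click 1 (0,6) count=0: revealed 6 new [(0,5) (0,6) (1,5) (1,6) (2,5) (2,6)] -> total=6
Click 2 (5,5) count=1: revealed 1 new [(5,5)] -> total=7
Click 3 (4,4) count=2: revealed 1 new [(4,4)] -> total=8

Answer: .....##
.....##
.....##
.......
....#..
.....#.
.......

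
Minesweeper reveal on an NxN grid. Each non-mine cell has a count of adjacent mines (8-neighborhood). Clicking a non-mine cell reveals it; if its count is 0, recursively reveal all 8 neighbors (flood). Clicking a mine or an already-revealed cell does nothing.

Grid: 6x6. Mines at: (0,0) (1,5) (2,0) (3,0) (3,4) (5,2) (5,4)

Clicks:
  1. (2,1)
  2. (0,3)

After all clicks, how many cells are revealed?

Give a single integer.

Click 1 (2,1) count=2: revealed 1 new [(2,1)] -> total=1
Click 2 (0,3) count=0: revealed 17 new [(0,1) (0,2) (0,3) (0,4) (1,1) (1,2) (1,3) (1,4) (2,2) (2,3) (2,4) (3,1) (3,2) (3,3) (4,1) (4,2) (4,3)] -> total=18

Answer: 18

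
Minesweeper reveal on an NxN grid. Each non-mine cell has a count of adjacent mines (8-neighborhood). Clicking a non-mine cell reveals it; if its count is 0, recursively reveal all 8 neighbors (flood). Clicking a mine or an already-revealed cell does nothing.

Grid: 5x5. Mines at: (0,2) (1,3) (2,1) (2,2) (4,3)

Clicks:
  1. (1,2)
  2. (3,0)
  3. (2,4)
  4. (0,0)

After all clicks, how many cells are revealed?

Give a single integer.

Answer: 7

Derivation:
Click 1 (1,2) count=4: revealed 1 new [(1,2)] -> total=1
Click 2 (3,0) count=1: revealed 1 new [(3,0)] -> total=2
Click 3 (2,4) count=1: revealed 1 new [(2,4)] -> total=3
Click 4 (0,0) count=0: revealed 4 new [(0,0) (0,1) (1,0) (1,1)] -> total=7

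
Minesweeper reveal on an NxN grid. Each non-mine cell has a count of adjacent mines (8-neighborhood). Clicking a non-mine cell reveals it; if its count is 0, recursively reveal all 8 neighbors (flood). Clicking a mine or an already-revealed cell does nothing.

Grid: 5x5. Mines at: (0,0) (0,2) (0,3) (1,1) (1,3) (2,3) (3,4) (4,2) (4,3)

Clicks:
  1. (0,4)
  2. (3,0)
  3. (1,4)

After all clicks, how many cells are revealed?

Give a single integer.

Answer: 8

Derivation:
Click 1 (0,4) count=2: revealed 1 new [(0,4)] -> total=1
Click 2 (3,0) count=0: revealed 6 new [(2,0) (2,1) (3,0) (3,1) (4,0) (4,1)] -> total=7
Click 3 (1,4) count=3: revealed 1 new [(1,4)] -> total=8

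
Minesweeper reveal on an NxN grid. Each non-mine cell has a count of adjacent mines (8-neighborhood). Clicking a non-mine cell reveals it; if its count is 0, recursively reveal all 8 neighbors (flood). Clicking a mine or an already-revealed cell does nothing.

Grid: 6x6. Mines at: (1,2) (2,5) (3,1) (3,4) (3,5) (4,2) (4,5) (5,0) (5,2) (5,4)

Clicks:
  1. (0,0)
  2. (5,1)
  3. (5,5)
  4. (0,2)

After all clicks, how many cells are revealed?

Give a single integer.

Answer: 9

Derivation:
Click 1 (0,0) count=0: revealed 6 new [(0,0) (0,1) (1,0) (1,1) (2,0) (2,1)] -> total=6
Click 2 (5,1) count=3: revealed 1 new [(5,1)] -> total=7
Click 3 (5,5) count=2: revealed 1 new [(5,5)] -> total=8
Click 4 (0,2) count=1: revealed 1 new [(0,2)] -> total=9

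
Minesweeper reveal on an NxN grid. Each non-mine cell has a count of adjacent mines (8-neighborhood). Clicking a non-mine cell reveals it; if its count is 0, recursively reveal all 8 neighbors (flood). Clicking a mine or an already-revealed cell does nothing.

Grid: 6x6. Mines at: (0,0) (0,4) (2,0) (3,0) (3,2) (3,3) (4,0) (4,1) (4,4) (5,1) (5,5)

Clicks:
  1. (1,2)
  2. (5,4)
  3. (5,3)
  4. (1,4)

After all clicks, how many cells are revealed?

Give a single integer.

Click 1 (1,2) count=0: revealed 9 new [(0,1) (0,2) (0,3) (1,1) (1,2) (1,3) (2,1) (2,2) (2,3)] -> total=9
Click 2 (5,4) count=2: revealed 1 new [(5,4)] -> total=10
Click 3 (5,3) count=1: revealed 1 new [(5,3)] -> total=11
Click 4 (1,4) count=1: revealed 1 new [(1,4)] -> total=12

Answer: 12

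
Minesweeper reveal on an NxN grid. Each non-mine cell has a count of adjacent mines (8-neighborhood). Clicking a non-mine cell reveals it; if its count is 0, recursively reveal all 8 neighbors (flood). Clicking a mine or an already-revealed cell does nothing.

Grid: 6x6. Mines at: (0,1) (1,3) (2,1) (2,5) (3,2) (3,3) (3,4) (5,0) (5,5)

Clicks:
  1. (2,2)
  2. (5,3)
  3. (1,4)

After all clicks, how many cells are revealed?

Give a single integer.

Click 1 (2,2) count=4: revealed 1 new [(2,2)] -> total=1
Click 2 (5,3) count=0: revealed 8 new [(4,1) (4,2) (4,3) (4,4) (5,1) (5,2) (5,3) (5,4)] -> total=9
Click 3 (1,4) count=2: revealed 1 new [(1,4)] -> total=10

Answer: 10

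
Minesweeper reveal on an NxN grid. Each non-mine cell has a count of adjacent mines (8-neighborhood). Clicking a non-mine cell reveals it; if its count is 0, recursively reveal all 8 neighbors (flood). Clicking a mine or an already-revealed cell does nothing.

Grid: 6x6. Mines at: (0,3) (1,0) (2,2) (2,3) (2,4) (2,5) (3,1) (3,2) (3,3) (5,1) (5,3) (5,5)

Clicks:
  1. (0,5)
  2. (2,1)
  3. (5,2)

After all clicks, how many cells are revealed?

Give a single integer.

Answer: 6

Derivation:
Click 1 (0,5) count=0: revealed 4 new [(0,4) (0,5) (1,4) (1,5)] -> total=4
Click 2 (2,1) count=4: revealed 1 new [(2,1)] -> total=5
Click 3 (5,2) count=2: revealed 1 new [(5,2)] -> total=6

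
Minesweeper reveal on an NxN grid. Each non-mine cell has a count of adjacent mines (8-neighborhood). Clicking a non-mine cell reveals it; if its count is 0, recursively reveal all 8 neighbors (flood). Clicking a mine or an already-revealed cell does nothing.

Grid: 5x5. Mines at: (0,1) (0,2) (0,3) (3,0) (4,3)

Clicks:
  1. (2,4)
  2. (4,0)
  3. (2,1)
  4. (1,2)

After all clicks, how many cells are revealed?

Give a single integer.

Click 1 (2,4) count=0: revealed 12 new [(1,1) (1,2) (1,3) (1,4) (2,1) (2,2) (2,3) (2,4) (3,1) (3,2) (3,3) (3,4)] -> total=12
Click 2 (4,0) count=1: revealed 1 new [(4,0)] -> total=13
Click 3 (2,1) count=1: revealed 0 new [(none)] -> total=13
Click 4 (1,2) count=3: revealed 0 new [(none)] -> total=13

Answer: 13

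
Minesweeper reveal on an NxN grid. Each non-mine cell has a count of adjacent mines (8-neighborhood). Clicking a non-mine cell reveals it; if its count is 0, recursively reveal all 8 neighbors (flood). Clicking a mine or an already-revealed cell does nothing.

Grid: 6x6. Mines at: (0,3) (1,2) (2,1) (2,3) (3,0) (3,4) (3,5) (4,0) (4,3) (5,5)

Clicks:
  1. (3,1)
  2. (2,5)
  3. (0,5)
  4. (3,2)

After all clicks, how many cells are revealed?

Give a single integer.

Click 1 (3,1) count=3: revealed 1 new [(3,1)] -> total=1
Click 2 (2,5) count=2: revealed 1 new [(2,5)] -> total=2
Click 3 (0,5) count=0: revealed 5 new [(0,4) (0,5) (1,4) (1,5) (2,4)] -> total=7
Click 4 (3,2) count=3: revealed 1 new [(3,2)] -> total=8

Answer: 8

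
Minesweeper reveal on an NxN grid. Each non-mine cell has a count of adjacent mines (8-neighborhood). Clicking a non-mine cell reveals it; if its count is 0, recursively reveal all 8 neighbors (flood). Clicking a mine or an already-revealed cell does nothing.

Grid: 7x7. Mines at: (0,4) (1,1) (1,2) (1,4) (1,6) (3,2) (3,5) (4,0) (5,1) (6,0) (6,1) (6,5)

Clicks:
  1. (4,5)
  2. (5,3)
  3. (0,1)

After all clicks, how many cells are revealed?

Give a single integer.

Click 1 (4,5) count=1: revealed 1 new [(4,5)] -> total=1
Click 2 (5,3) count=0: revealed 9 new [(4,2) (4,3) (4,4) (5,2) (5,3) (5,4) (6,2) (6,3) (6,4)] -> total=10
Click 3 (0,1) count=2: revealed 1 new [(0,1)] -> total=11

Answer: 11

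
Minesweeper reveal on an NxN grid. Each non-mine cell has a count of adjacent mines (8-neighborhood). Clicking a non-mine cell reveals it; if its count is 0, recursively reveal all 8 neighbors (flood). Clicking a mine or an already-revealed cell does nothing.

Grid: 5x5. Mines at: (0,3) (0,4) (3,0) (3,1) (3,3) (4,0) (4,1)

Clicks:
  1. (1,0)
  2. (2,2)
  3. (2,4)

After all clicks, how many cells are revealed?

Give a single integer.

Answer: 10

Derivation:
Click 1 (1,0) count=0: revealed 9 new [(0,0) (0,1) (0,2) (1,0) (1,1) (1,2) (2,0) (2,1) (2,2)] -> total=9
Click 2 (2,2) count=2: revealed 0 new [(none)] -> total=9
Click 3 (2,4) count=1: revealed 1 new [(2,4)] -> total=10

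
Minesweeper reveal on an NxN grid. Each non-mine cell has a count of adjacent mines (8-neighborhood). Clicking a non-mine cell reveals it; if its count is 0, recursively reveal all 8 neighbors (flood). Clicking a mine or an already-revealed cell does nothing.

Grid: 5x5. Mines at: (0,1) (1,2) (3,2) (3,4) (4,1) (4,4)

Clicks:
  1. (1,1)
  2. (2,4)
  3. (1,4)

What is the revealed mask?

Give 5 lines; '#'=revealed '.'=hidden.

Click 1 (1,1) count=2: revealed 1 new [(1,1)] -> total=1
Click 2 (2,4) count=1: revealed 1 new [(2,4)] -> total=2
Click 3 (1,4) count=0: revealed 5 new [(0,3) (0,4) (1,3) (1,4) (2,3)] -> total=7

Answer: ...##
.#.##
...##
.....
.....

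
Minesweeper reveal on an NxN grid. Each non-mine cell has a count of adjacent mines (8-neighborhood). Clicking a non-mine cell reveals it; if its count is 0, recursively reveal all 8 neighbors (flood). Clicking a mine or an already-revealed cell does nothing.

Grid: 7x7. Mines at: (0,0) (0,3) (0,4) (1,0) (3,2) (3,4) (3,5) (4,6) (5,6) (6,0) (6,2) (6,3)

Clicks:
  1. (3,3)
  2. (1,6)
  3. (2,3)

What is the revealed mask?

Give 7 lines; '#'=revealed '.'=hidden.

Answer: .....##
.....##
...#.##
...#...
.......
.......
.......

Derivation:
Click 1 (3,3) count=2: revealed 1 new [(3,3)] -> total=1
Click 2 (1,6) count=0: revealed 6 new [(0,5) (0,6) (1,5) (1,6) (2,5) (2,6)] -> total=7
Click 3 (2,3) count=2: revealed 1 new [(2,3)] -> total=8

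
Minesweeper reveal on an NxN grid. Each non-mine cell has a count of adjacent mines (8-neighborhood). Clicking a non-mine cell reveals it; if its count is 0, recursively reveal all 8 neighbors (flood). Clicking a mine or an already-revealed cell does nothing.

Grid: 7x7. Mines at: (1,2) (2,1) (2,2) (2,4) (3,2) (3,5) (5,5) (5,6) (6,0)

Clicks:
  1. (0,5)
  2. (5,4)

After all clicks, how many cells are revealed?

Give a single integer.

Click 1 (0,5) count=0: revealed 10 new [(0,3) (0,4) (0,5) (0,6) (1,3) (1,4) (1,5) (1,6) (2,5) (2,6)] -> total=10
Click 2 (5,4) count=1: revealed 1 new [(5,4)] -> total=11

Answer: 11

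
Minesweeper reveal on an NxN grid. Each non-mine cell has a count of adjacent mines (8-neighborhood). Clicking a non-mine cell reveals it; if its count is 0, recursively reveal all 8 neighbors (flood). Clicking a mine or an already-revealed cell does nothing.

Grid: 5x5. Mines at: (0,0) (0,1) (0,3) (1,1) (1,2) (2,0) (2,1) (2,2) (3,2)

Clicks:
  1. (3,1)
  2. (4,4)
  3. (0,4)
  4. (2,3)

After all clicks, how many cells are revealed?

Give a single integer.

Click 1 (3,1) count=4: revealed 1 new [(3,1)] -> total=1
Click 2 (4,4) count=0: revealed 8 new [(1,3) (1,4) (2,3) (2,4) (3,3) (3,4) (4,3) (4,4)] -> total=9
Click 3 (0,4) count=1: revealed 1 new [(0,4)] -> total=10
Click 4 (2,3) count=3: revealed 0 new [(none)] -> total=10

Answer: 10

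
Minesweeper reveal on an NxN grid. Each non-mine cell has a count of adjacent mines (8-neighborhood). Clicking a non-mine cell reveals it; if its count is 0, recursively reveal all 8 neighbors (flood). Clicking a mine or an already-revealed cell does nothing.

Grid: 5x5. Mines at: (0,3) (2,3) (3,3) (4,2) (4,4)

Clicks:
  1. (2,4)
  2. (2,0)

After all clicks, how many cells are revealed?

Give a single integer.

Answer: 15

Derivation:
Click 1 (2,4) count=2: revealed 1 new [(2,4)] -> total=1
Click 2 (2,0) count=0: revealed 14 new [(0,0) (0,1) (0,2) (1,0) (1,1) (1,2) (2,0) (2,1) (2,2) (3,0) (3,1) (3,2) (4,0) (4,1)] -> total=15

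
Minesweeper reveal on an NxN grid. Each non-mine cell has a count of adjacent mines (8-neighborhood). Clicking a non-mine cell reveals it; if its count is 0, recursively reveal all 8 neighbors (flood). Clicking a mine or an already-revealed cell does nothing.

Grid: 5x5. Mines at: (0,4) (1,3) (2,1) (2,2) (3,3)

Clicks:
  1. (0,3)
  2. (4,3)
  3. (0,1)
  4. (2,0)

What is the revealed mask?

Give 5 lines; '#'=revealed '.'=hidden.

Click 1 (0,3) count=2: revealed 1 new [(0,3)] -> total=1
Click 2 (4,3) count=1: revealed 1 new [(4,3)] -> total=2
Click 3 (0,1) count=0: revealed 6 new [(0,0) (0,1) (0,2) (1,0) (1,1) (1,2)] -> total=8
Click 4 (2,0) count=1: revealed 1 new [(2,0)] -> total=9

Answer: ####.
###..
#....
.....
...#.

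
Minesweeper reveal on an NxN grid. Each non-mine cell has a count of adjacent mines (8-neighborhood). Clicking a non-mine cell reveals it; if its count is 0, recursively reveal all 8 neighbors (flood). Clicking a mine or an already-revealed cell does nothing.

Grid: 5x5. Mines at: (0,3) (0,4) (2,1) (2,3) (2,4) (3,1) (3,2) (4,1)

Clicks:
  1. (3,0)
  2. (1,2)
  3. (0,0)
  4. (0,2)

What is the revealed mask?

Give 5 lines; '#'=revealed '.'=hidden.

Click 1 (3,0) count=3: revealed 1 new [(3,0)] -> total=1
Click 2 (1,2) count=3: revealed 1 new [(1,2)] -> total=2
Click 3 (0,0) count=0: revealed 5 new [(0,0) (0,1) (0,2) (1,0) (1,1)] -> total=7
Click 4 (0,2) count=1: revealed 0 new [(none)] -> total=7

Answer: ###..
###..
.....
#....
.....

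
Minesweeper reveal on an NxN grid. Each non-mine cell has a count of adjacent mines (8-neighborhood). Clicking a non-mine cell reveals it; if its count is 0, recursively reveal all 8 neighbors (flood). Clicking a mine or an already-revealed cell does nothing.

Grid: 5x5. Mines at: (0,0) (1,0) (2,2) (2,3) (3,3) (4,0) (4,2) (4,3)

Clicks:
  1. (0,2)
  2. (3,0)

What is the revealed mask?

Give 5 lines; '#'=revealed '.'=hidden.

Click 1 (0,2) count=0: revealed 8 new [(0,1) (0,2) (0,3) (0,4) (1,1) (1,2) (1,3) (1,4)] -> total=8
Click 2 (3,0) count=1: revealed 1 new [(3,0)] -> total=9

Answer: .####
.####
.....
#....
.....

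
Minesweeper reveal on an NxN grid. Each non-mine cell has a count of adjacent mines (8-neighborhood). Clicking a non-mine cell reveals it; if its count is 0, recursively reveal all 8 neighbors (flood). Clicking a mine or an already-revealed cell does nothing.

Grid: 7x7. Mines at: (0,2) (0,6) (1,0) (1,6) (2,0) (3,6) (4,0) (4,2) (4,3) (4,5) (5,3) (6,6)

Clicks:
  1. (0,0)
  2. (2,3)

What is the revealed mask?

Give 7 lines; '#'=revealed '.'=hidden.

Answer: #..###.
.#####.
.#####.
.#####.
.......
.......
.......

Derivation:
Click 1 (0,0) count=1: revealed 1 new [(0,0)] -> total=1
Click 2 (2,3) count=0: revealed 18 new [(0,3) (0,4) (0,5) (1,1) (1,2) (1,3) (1,4) (1,5) (2,1) (2,2) (2,3) (2,4) (2,5) (3,1) (3,2) (3,3) (3,4) (3,5)] -> total=19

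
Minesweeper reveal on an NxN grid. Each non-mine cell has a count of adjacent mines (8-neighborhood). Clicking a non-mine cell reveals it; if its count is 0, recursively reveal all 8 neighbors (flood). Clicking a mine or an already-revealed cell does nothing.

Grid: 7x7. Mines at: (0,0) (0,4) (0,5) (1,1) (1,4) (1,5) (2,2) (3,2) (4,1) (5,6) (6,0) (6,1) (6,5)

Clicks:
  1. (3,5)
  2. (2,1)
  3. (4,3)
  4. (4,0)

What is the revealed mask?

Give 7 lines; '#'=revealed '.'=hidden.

Answer: .......
.......
.#.####
...####
#.#####
..####.
..###..

Derivation:
Click 1 (3,5) count=0: revealed 20 new [(2,3) (2,4) (2,5) (2,6) (3,3) (3,4) (3,5) (3,6) (4,2) (4,3) (4,4) (4,5) (4,6) (5,2) (5,3) (5,4) (5,5) (6,2) (6,3) (6,4)] -> total=20
Click 2 (2,1) count=3: revealed 1 new [(2,1)] -> total=21
Click 3 (4,3) count=1: revealed 0 new [(none)] -> total=21
Click 4 (4,0) count=1: revealed 1 new [(4,0)] -> total=22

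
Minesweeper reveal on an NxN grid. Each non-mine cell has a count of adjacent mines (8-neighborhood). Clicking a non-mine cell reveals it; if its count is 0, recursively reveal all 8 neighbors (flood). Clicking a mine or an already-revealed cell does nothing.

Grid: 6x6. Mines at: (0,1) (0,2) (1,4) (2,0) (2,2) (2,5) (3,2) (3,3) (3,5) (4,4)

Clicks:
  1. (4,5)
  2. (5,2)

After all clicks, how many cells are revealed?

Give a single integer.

Answer: 11

Derivation:
Click 1 (4,5) count=2: revealed 1 new [(4,5)] -> total=1
Click 2 (5,2) count=0: revealed 10 new [(3,0) (3,1) (4,0) (4,1) (4,2) (4,3) (5,0) (5,1) (5,2) (5,3)] -> total=11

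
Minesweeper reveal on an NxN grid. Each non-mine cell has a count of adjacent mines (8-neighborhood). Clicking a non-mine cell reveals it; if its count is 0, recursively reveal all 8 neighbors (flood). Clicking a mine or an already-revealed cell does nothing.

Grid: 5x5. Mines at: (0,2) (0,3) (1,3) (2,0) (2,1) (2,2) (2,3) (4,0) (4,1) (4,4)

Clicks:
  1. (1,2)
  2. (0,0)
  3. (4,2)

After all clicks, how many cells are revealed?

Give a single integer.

Click 1 (1,2) count=6: revealed 1 new [(1,2)] -> total=1
Click 2 (0,0) count=0: revealed 4 new [(0,0) (0,1) (1,0) (1,1)] -> total=5
Click 3 (4,2) count=1: revealed 1 new [(4,2)] -> total=6

Answer: 6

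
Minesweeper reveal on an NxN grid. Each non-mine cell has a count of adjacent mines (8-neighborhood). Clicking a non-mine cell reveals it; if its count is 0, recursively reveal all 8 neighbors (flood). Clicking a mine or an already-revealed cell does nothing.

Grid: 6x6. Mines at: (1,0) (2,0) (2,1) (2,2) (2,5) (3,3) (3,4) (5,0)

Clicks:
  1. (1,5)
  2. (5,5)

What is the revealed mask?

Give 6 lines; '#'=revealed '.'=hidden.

Answer: ......
.....#
......
......
.#####
.#####

Derivation:
Click 1 (1,5) count=1: revealed 1 new [(1,5)] -> total=1
Click 2 (5,5) count=0: revealed 10 new [(4,1) (4,2) (4,3) (4,4) (4,5) (5,1) (5,2) (5,3) (5,4) (5,5)] -> total=11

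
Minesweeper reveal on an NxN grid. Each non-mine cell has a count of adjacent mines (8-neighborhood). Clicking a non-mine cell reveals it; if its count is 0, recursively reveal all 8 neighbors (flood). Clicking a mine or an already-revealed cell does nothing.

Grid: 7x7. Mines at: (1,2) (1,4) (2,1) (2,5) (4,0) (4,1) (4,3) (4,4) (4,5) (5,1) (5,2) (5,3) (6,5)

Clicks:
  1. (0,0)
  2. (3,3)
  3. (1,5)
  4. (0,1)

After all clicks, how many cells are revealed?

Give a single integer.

Click 1 (0,0) count=0: revealed 4 new [(0,0) (0,1) (1,0) (1,1)] -> total=4
Click 2 (3,3) count=2: revealed 1 new [(3,3)] -> total=5
Click 3 (1,5) count=2: revealed 1 new [(1,5)] -> total=6
Click 4 (0,1) count=1: revealed 0 new [(none)] -> total=6

Answer: 6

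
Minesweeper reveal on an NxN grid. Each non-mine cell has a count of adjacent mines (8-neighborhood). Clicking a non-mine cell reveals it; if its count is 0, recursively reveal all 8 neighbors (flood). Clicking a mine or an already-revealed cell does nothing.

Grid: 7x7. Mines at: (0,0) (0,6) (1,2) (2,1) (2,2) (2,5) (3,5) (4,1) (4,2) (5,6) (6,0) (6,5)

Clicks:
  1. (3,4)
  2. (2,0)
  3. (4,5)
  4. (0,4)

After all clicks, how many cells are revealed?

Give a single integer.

Click 1 (3,4) count=2: revealed 1 new [(3,4)] -> total=1
Click 2 (2,0) count=1: revealed 1 new [(2,0)] -> total=2
Click 3 (4,5) count=2: revealed 1 new [(4,5)] -> total=3
Click 4 (0,4) count=0: revealed 6 new [(0,3) (0,4) (0,5) (1,3) (1,4) (1,5)] -> total=9

Answer: 9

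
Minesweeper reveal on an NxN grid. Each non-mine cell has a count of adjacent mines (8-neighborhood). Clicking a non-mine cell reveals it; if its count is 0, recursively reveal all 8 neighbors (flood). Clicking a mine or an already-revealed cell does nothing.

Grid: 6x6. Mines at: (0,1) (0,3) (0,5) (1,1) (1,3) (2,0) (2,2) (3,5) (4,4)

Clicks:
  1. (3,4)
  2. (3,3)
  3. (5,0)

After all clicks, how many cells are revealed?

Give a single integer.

Click 1 (3,4) count=2: revealed 1 new [(3,4)] -> total=1
Click 2 (3,3) count=2: revealed 1 new [(3,3)] -> total=2
Click 3 (5,0) count=0: revealed 11 new [(3,0) (3,1) (3,2) (4,0) (4,1) (4,2) (4,3) (5,0) (5,1) (5,2) (5,3)] -> total=13

Answer: 13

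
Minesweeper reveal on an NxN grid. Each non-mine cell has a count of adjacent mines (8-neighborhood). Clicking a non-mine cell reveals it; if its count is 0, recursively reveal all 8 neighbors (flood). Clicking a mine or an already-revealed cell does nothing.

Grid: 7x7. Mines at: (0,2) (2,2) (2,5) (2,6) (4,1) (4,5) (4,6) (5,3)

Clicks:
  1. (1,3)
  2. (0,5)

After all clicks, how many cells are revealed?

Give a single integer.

Click 1 (1,3) count=2: revealed 1 new [(1,3)] -> total=1
Click 2 (0,5) count=0: revealed 7 new [(0,3) (0,4) (0,5) (0,6) (1,4) (1,5) (1,6)] -> total=8

Answer: 8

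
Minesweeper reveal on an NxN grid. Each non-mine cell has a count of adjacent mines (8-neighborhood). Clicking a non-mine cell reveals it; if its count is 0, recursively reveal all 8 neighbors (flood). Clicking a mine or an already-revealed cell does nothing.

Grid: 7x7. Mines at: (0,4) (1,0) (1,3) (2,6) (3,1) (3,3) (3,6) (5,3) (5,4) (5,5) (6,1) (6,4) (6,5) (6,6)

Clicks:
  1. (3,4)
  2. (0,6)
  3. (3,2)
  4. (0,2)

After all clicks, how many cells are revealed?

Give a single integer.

Answer: 7

Derivation:
Click 1 (3,4) count=1: revealed 1 new [(3,4)] -> total=1
Click 2 (0,6) count=0: revealed 4 new [(0,5) (0,6) (1,5) (1,6)] -> total=5
Click 3 (3,2) count=2: revealed 1 new [(3,2)] -> total=6
Click 4 (0,2) count=1: revealed 1 new [(0,2)] -> total=7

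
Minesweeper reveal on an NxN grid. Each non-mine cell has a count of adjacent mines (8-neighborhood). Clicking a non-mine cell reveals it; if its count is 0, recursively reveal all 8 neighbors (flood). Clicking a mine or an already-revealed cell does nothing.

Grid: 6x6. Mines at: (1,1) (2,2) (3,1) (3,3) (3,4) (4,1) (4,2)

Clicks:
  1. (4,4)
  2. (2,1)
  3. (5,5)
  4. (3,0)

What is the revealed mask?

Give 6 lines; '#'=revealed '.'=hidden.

Answer: ......
......
.#....
#.....
...###
...###

Derivation:
Click 1 (4,4) count=2: revealed 1 new [(4,4)] -> total=1
Click 2 (2,1) count=3: revealed 1 new [(2,1)] -> total=2
Click 3 (5,5) count=0: revealed 5 new [(4,3) (4,5) (5,3) (5,4) (5,5)] -> total=7
Click 4 (3,0) count=2: revealed 1 new [(3,0)] -> total=8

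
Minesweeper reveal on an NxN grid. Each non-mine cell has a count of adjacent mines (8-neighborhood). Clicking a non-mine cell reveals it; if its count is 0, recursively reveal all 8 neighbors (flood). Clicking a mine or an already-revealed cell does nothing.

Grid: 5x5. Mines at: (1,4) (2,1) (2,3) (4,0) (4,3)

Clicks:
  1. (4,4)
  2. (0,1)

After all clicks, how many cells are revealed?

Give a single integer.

Click 1 (4,4) count=1: revealed 1 new [(4,4)] -> total=1
Click 2 (0,1) count=0: revealed 8 new [(0,0) (0,1) (0,2) (0,3) (1,0) (1,1) (1,2) (1,3)] -> total=9

Answer: 9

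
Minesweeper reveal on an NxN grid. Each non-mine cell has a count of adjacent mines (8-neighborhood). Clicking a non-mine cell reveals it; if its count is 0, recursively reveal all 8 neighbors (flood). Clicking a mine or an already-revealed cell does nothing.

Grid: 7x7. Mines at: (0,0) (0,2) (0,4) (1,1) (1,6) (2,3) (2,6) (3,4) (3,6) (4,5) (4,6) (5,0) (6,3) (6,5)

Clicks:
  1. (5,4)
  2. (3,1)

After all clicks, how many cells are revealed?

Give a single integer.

Click 1 (5,4) count=3: revealed 1 new [(5,4)] -> total=1
Click 2 (3,1) count=0: revealed 14 new [(2,0) (2,1) (2,2) (3,0) (3,1) (3,2) (3,3) (4,0) (4,1) (4,2) (4,3) (5,1) (5,2) (5,3)] -> total=15

Answer: 15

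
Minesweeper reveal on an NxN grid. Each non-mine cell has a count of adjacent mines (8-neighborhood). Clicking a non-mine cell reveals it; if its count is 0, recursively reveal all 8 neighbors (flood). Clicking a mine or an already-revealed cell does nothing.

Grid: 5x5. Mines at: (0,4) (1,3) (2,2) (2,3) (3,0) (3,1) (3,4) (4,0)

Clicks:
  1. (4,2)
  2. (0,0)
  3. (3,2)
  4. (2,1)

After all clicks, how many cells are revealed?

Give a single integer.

Answer: 10

Derivation:
Click 1 (4,2) count=1: revealed 1 new [(4,2)] -> total=1
Click 2 (0,0) count=0: revealed 8 new [(0,0) (0,1) (0,2) (1,0) (1,1) (1,2) (2,0) (2,1)] -> total=9
Click 3 (3,2) count=3: revealed 1 new [(3,2)] -> total=10
Click 4 (2,1) count=3: revealed 0 new [(none)] -> total=10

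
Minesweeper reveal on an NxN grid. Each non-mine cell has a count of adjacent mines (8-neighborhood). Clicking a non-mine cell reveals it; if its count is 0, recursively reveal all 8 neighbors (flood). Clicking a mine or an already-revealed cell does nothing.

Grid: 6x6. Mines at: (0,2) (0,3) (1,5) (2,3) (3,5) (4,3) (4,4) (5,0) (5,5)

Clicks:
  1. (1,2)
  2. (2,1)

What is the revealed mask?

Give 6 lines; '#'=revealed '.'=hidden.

Click 1 (1,2) count=3: revealed 1 new [(1,2)] -> total=1
Click 2 (2,1) count=0: revealed 13 new [(0,0) (0,1) (1,0) (1,1) (2,0) (2,1) (2,2) (3,0) (3,1) (3,2) (4,0) (4,1) (4,2)] -> total=14

Answer: ##....
###...
###...
###...
###...
......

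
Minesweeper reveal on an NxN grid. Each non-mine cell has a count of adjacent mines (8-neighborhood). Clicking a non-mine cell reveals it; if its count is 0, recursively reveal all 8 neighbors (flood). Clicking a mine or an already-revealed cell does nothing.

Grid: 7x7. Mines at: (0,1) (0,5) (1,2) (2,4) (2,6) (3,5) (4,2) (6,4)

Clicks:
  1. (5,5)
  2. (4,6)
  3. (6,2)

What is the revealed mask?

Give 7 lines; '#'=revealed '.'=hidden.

Click 1 (5,5) count=1: revealed 1 new [(5,5)] -> total=1
Click 2 (4,6) count=1: revealed 1 new [(4,6)] -> total=2
Click 3 (6,2) count=0: revealed 16 new [(1,0) (1,1) (2,0) (2,1) (3,0) (3,1) (4,0) (4,1) (5,0) (5,1) (5,2) (5,3) (6,0) (6,1) (6,2) (6,3)] -> total=18

Answer: .......
##.....
##.....
##.....
##....#
####.#.
####...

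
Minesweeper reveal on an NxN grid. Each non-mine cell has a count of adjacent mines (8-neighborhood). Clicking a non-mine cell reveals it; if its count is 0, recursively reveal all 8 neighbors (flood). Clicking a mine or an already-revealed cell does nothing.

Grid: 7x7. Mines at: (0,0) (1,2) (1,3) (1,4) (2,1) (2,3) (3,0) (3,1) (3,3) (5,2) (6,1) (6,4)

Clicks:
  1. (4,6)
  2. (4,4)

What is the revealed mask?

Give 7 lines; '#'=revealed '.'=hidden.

Click 1 (4,6) count=0: revealed 18 new [(0,5) (0,6) (1,5) (1,6) (2,4) (2,5) (2,6) (3,4) (3,5) (3,6) (4,4) (4,5) (4,6) (5,4) (5,5) (5,6) (6,5) (6,6)] -> total=18
Click 2 (4,4) count=1: revealed 0 new [(none)] -> total=18

Answer: .....##
.....##
....###
....###
....###
....###
.....##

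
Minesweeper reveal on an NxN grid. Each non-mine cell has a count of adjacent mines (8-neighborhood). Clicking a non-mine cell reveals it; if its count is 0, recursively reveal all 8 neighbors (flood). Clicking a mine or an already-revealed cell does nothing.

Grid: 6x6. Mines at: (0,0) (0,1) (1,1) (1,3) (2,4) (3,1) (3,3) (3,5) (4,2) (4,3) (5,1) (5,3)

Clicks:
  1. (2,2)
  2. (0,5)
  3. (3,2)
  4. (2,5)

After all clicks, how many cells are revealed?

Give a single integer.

Answer: 7

Derivation:
Click 1 (2,2) count=4: revealed 1 new [(2,2)] -> total=1
Click 2 (0,5) count=0: revealed 4 new [(0,4) (0,5) (1,4) (1,5)] -> total=5
Click 3 (3,2) count=4: revealed 1 new [(3,2)] -> total=6
Click 4 (2,5) count=2: revealed 1 new [(2,5)] -> total=7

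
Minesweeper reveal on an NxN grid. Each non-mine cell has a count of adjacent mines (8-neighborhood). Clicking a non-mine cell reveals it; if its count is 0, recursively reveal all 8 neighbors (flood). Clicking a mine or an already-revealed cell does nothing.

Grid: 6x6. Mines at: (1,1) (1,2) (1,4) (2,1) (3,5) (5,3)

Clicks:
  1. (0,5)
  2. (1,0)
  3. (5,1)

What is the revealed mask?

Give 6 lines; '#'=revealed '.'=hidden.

Click 1 (0,5) count=1: revealed 1 new [(0,5)] -> total=1
Click 2 (1,0) count=2: revealed 1 new [(1,0)] -> total=2
Click 3 (5,1) count=0: revealed 9 new [(3,0) (3,1) (3,2) (4,0) (4,1) (4,2) (5,0) (5,1) (5,2)] -> total=11

Answer: .....#
#.....
......
###...
###...
###...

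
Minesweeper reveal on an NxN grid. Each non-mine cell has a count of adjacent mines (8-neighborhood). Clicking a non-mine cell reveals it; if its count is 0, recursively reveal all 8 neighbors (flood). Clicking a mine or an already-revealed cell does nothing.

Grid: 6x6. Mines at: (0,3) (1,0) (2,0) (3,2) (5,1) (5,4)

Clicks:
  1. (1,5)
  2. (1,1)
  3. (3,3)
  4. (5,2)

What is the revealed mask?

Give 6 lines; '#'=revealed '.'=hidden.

Click 1 (1,5) count=0: revealed 14 new [(0,4) (0,5) (1,3) (1,4) (1,5) (2,3) (2,4) (2,5) (3,3) (3,4) (3,5) (4,3) (4,4) (4,5)] -> total=14
Click 2 (1,1) count=2: revealed 1 new [(1,1)] -> total=15
Click 3 (3,3) count=1: revealed 0 new [(none)] -> total=15
Click 4 (5,2) count=1: revealed 1 new [(5,2)] -> total=16

Answer: ....##
.#.###
...###
...###
...###
..#...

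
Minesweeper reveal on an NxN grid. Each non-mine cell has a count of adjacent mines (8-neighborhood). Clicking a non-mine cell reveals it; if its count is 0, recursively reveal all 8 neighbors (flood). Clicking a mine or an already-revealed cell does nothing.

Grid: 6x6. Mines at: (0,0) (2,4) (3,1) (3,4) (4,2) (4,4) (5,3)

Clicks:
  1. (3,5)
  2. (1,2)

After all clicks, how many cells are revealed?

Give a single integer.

Click 1 (3,5) count=3: revealed 1 new [(3,5)] -> total=1
Click 2 (1,2) count=0: revealed 13 new [(0,1) (0,2) (0,3) (0,4) (0,5) (1,1) (1,2) (1,3) (1,4) (1,5) (2,1) (2,2) (2,3)] -> total=14

Answer: 14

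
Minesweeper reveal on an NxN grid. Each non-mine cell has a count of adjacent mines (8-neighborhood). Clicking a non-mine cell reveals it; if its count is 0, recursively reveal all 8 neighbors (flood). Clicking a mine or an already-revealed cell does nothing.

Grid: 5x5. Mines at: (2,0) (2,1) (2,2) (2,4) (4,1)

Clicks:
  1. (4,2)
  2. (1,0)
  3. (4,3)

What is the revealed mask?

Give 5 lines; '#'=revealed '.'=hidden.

Click 1 (4,2) count=1: revealed 1 new [(4,2)] -> total=1
Click 2 (1,0) count=2: revealed 1 new [(1,0)] -> total=2
Click 3 (4,3) count=0: revealed 5 new [(3,2) (3,3) (3,4) (4,3) (4,4)] -> total=7

Answer: .....
#....
.....
..###
..###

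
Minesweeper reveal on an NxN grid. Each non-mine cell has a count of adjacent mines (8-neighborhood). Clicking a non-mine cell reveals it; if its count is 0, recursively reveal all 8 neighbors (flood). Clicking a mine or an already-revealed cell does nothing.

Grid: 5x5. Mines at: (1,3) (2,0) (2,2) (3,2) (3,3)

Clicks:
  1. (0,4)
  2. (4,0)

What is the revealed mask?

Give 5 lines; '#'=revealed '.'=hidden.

Click 1 (0,4) count=1: revealed 1 new [(0,4)] -> total=1
Click 2 (4,0) count=0: revealed 4 new [(3,0) (3,1) (4,0) (4,1)] -> total=5

Answer: ....#
.....
.....
##...
##...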